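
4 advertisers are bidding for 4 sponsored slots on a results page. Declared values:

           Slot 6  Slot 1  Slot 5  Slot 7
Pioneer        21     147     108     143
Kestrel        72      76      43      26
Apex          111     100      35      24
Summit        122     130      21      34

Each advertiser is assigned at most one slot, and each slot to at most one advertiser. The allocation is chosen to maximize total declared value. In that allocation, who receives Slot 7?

Optimal: Pioneer→Slot 7 ($143), Kestrel→Slot 5 ($43), Apex→Slot 6 ($111), Summit→Slot 1 ($130) — total 143+43+111+130 = $427.
Column-greedy (each slot in turn goes to its best remaining advertiser) gives $336, worse by 91.
Pioneer's own top slot is Slot 1 ($147), but forcing Pioneer→Slot 1 and reassigning the rest optimally gives only $336 — worse by 91.

Pioneer receives Slot 7.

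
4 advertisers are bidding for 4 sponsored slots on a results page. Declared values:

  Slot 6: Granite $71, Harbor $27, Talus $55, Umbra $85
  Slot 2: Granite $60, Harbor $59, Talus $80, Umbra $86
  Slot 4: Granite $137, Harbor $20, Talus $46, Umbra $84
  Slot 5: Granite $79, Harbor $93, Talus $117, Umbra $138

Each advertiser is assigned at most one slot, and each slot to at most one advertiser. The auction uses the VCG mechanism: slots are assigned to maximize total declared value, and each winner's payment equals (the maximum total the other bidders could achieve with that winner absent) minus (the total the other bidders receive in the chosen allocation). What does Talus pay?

Talus pays $53.

Efficient allocation: Granite→Slot 4 ($137), Harbor→Slot 2 ($59), Talus→Slot 5 ($117), Umbra→Slot 6 ($85); total welfare W = $398.
Talus receives Slot 5 at value $117, so the others get W − 117 = $281.
Without Talus: best allocation of the remaining 3 bidders over all 4 slots is Granite→Slot 4 ($137), Harbor→Slot 2 ($59), Umbra→Slot 5 ($138), total $334.
VCG payment = (others' best without Talus) − (others' welfare with Talus) = 334 − 281 = $53.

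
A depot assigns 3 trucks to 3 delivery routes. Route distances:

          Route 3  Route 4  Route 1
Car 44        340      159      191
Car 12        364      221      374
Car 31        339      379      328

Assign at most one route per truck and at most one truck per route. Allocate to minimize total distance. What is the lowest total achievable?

This is the linear assignment problem.
Optimal: Car 44→Route 1 (191 km), Car 12→Route 4 (221 km), Car 31→Route 3 (339 km) — total 191+221+339 = 751 km.
Min-entry greedy (repeatedly take the single cheapest remaining cell) gives 851 km, worse by 100.
Next-best assignment: Car 44→Route 4, Car 12→Route 3, Car 31→Route 1 = 851 km.

Min total: 751 km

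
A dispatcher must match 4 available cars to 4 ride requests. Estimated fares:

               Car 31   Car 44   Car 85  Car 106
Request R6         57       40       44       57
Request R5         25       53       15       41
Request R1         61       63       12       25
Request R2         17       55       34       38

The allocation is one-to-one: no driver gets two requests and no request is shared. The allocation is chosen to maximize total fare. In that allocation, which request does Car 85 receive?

Optimal: Car 31→Request R1 ($61), Car 44→Request R5 ($53), Car 85→Request R2 ($34), Car 106→Request R6 ($57) — total 61+53+34+57 = $205.
Column-greedy (each request in turn goes to its best remaining driver) gives $169, worse by 36.
Checked against all permutations: $205 is optimal.
Car 85's own top request is Request R6 ($44), but forcing Car 85→Request R6 and reassigning the rest optimally gives only $201 — worse by 4.

Car 85 receives Request R2.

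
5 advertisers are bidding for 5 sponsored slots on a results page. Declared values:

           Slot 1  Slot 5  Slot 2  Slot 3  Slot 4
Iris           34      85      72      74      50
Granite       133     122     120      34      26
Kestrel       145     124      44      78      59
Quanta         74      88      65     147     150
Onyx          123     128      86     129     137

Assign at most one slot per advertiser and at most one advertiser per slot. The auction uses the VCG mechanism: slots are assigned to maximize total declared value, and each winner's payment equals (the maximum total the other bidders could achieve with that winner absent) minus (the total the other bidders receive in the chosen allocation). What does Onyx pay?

Efficient allocation: Iris→Slot 5 ($85), Granite→Slot 2 ($120), Kestrel→Slot 1 ($145), Quanta→Slot 3 ($147), Onyx→Slot 4 ($137); total welfare W = $634.
Onyx receives Slot 4 at value $137, so the others get W − 137 = $497.
Without Onyx: best allocation of the remaining 4 bidders over all 5 slots is Iris→Slot 5 ($85), Granite→Slot 2 ($120), Kestrel→Slot 1 ($145), Quanta→Slot 4 ($150), total $500.
VCG payment = (others' best without Onyx) − (others' welfare with Onyx) = 500 − 497 = $3.

Onyx pays $3.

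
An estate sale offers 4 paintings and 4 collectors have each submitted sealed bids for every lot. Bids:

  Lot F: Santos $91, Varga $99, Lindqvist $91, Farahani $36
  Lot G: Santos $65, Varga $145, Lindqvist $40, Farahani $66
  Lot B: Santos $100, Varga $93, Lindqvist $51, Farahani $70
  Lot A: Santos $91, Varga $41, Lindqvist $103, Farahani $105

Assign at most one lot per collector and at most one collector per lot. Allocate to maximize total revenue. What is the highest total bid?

This is a one-to-one assignment (maximum-weight bipartite matching).
Optimal: Santos→Lot B ($100), Varga→Lot G ($145), Lindqvist→Lot F ($91), Farahani→Lot A ($105) — total 100+145+91+105 = $441.
Column-greedy (each lot in turn goes to its best remaining collector) gives $368, worse by 73.
Next-best assignment: Santos→Lot F, Varga→Lot G, Lindqvist→Lot A, Farahani→Lot B = $409.
Every other assignment is strictly worse.

Maximum total: $441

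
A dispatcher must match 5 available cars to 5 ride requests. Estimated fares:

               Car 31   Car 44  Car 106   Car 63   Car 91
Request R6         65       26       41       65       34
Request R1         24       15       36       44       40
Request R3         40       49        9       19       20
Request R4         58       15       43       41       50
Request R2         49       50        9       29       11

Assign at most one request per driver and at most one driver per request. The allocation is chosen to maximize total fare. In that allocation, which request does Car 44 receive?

Car 44 receives Request R3.

Optimal: Car 31→Request R2 ($49), Car 44→Request R3 ($49), Car 106→Request R1 ($36), Car 63→Request R6 ($65), Car 91→Request R4 ($50) — total 49+49+36+65+50 = $249.
Max-entry greedy (repeatedly take the single best remaining cell) gives $218, worse by 31.
Next-best assignment: Car 31→Request R2, Car 44→Request R3, Car 106→Request R4, Car 63→Request R6, Car 91→Request R1 = $246.
Every other assignment is strictly worse.
Car 44's own top request is Request R2 ($50), but forcing Car 44→Request R2 and reassigning the rest optimally gives only $241 — worse by 8.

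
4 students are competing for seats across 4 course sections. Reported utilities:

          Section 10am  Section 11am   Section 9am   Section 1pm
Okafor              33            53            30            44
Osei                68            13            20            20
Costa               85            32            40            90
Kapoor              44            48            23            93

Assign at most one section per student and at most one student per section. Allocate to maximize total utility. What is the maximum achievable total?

Maximum total: 254 points

Optimal: Okafor→Section 11am (53 points), Osei→Section 10am (68 points), Costa→Section 9am (40 points), Kapoor→Section 1pm (93 points) — total 53+68+40+93 = 254 points.
Max-entry greedy (repeatedly take the single best remaining cell) gives 251 points, worse by 3.
Swapping Costa↔Kapoor (Costa→Section 1pm 90 points, Kapoor→Section 9am 23 points) loses 20.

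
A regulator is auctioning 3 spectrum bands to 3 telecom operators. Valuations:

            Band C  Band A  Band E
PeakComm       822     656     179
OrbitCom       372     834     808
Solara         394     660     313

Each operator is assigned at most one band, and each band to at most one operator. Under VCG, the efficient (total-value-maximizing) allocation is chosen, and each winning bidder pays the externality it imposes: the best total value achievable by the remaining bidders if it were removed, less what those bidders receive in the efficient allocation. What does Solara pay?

Solara pays $26M.

Efficient allocation: PeakComm→Band C ($822M), OrbitCom→Band E ($808M), Solara→Band A ($660M); total welfare W = $2290M.
Solara receives Band A at value $660M, so the others get W − 660 = $1630M.
Without Solara: best allocation of the remaining 2 bidders over all 3 bands is PeakComm→Band C ($822M), OrbitCom→Band A ($834M), total $1656M.
VCG payment = (others' best without Solara) − (others' welfare with Solara) = 1656 − 1630 = $26M.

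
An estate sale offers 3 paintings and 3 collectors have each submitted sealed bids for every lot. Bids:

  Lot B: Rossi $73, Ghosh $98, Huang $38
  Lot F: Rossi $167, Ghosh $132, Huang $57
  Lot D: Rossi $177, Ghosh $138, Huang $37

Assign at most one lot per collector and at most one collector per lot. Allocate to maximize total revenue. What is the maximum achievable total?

Max total: $347

Treat this as an assignment problem: match each collector to one lot.
Optimal: Rossi→Lot D ($177), Ghosh→Lot F ($132), Huang→Lot B ($38) — total 177+132+38 = $347.
Column-greedy (each lot in turn goes to its best remaining collector) gives $302, worse by 45.
Every other assignment is strictly worse.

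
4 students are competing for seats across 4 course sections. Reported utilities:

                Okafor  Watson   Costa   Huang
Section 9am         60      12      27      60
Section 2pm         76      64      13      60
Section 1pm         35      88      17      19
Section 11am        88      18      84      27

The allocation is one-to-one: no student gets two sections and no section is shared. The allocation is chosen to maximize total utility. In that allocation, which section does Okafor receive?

Optimal: Okafor→Section 2pm (76 points), Watson→Section 1pm (88 points), Costa→Section 11am (84 points), Huang→Section 9am (60 points) — total 76+88+84+60 = 308 points.
Max-entry greedy (repeatedly take the single best remaining cell) gives 249 points, worse by 59.
Next-best assignment: Okafor→Section 9am, Watson→Section 1pm, Costa→Section 11am, Huang→Section 2pm = 292 points.
Swapping Costa↔Watson (Costa→Section 1pm 17 points, Watson→Section 11am 18 points) loses 137.
Okafor's own top section is Section 11am (88 points), but forcing Okafor→Section 11am and reassigning the rest optimally gives only 263 points — worse by 45.

Okafor receives Section 2pm.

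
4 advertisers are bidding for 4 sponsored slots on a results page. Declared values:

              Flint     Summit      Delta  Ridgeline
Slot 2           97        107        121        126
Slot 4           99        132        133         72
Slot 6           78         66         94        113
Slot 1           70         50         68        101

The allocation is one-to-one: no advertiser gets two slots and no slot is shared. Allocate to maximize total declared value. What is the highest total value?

Maximum total: $436

Treat this as an assignment problem: match each advertiser to one slot.
Optimal: Flint→Slot 1 ($70), Summit→Slot 4 ($132), Delta→Slot 2 ($121), Ridgeline→Slot 6 ($113) — total 70+132+121+113 = $436.
Row-greedy (each advertiser in turn takes its best remaining slot) gives $401, worse by 35.
Next-best assignment: Flint→Slot 6, Summit→Slot 4, Delta→Slot 2, Ridgeline→Slot 1 = $432.
No other one-to-one assignment exceeds $436.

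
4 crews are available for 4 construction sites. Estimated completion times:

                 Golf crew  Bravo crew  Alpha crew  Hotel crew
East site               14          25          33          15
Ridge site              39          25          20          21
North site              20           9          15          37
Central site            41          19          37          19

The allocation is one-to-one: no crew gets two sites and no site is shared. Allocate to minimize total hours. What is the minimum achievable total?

Min total: 62 hours

This is the linear assignment problem.
Optimal: Golf crew→East site (14 hours), Bravo crew→North site (9 hours), Alpha crew→Ridge site (20 hours), Hotel crew→Central site (19 hours) — total 14+9+20+19 = 62 hours.
Next-best assignment: Golf crew→East site, Bravo crew→Central site, Alpha crew→North site, Hotel crew→Ridge site = 69 hours.
Swapping Hotel crew↔Bravo crew (Hotel crew→North site 37 hours, Bravo crew→Central site 19 hours) adds 28.
Every other assignment is strictly worse.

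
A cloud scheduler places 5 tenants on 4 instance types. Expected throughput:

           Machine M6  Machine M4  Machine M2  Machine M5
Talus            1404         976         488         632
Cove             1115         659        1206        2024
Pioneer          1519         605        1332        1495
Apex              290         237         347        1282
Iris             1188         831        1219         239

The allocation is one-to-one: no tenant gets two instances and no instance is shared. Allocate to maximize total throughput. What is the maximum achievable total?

Optimal: Pioneer→Machine M6 (1519 ops/s), Talus→Machine M4 (976 ops/s), Iris→Machine M2 (1219 ops/s), Cove→Machine M5 (2024 ops/s) — total 1519+976+1219+2024 = 5738 ops/s.
Row-greedy (each tenant in turn takes its best remaining instance) gives 4997 ops/s, worse by 741.
Swapping Pioneer↔Iris (Pioneer→Machine M2 1332 ops/s, Iris→Machine M6 1188 ops/s) loses 218.

Maximum total: 5738 ops/s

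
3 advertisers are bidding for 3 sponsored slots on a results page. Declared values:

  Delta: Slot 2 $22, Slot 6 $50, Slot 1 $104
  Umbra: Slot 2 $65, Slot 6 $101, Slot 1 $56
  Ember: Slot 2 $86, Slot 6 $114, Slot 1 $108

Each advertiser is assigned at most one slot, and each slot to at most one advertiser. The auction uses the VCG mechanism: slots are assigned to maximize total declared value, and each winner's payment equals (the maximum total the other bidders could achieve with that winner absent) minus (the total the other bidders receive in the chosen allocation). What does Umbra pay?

Efficient allocation: Delta→Slot 1 ($104), Umbra→Slot 6 ($101), Ember→Slot 2 ($86); total welfare W = $291.
Umbra receives Slot 6 at value $101, so the others get W − 101 = $190.
Without Umbra: best allocation of the remaining 2 bidders over all 3 slots is Delta→Slot 1 ($104), Ember→Slot 6 ($114), total $218.
VCG payment = (others' best without Umbra) − (others' welfare with Umbra) = 218 − 190 = $28.

Umbra pays $28.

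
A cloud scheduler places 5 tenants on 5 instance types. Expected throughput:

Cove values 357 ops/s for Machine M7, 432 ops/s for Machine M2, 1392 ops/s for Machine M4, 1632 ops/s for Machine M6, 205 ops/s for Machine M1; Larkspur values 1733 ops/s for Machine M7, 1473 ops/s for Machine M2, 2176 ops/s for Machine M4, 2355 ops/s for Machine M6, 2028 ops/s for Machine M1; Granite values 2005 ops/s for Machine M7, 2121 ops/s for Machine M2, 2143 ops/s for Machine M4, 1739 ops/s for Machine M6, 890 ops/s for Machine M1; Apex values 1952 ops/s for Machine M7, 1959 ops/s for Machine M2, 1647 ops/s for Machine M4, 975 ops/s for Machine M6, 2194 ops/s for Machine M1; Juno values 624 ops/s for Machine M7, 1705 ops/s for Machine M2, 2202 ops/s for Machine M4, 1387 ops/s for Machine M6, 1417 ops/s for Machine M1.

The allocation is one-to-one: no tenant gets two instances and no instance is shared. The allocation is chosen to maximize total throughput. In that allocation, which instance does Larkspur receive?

This is the linear assignment problem.
Optimal: Cove→Machine M6 (1632 ops/s), Larkspur→Machine M1 (2028 ops/s), Granite→Machine M2 (2121 ops/s), Apex→Machine M7 (1952 ops/s), Juno→Machine M4 (2202 ops/s) — total 1632+2028+2121+1952+2202 = 9935 ops/s.
Row-greedy (each tenant in turn takes its best remaining instance) gives 8747 ops/s, worse by 1188.
Every other assignment is strictly worse.
Larkspur's own top instance is Machine M6 (2355 ops/s), but forcing Larkspur→Machine M6 and reassigning the rest optimally gives only 9651 ops/s — worse by 284.

Larkspur receives Machine M1.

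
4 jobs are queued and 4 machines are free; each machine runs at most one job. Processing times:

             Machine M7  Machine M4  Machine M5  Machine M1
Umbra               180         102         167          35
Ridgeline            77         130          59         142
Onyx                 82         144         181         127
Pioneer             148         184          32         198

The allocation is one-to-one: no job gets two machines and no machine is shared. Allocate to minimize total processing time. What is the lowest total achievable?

This is a one-to-one assignment (minimum-cost bipartite matching).
Optimal: Umbra→Machine M1 (35 min), Ridgeline→Machine M4 (130 min), Onyx→Machine M7 (82 min), Pioneer→Machine M5 (32 min) — total 35+130+82+32 = 279 min.
Next-best assignment: Umbra→Machine M1, Ridgeline→Machine M7, Onyx→Machine M4, Pioneer→Machine M5 = 288 min.
Swapping Onyx↔Pioneer (Onyx→Machine M5 181 min, Pioneer→Machine M7 148 min) adds 215.

Min total: 279 min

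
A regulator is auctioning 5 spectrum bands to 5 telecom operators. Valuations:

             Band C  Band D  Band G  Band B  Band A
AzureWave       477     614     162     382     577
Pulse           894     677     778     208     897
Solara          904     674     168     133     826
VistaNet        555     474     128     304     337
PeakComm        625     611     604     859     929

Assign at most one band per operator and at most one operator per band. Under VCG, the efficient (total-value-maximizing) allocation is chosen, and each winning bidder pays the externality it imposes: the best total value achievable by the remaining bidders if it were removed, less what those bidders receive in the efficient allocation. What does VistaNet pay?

VistaNet pays $197M.

Efficient allocation: AzureWave→Band D ($614M), Pulse→Band G ($778M), Solara→Band A ($826M), VistaNet→Band C ($555M), PeakComm→Band B ($859M); total welfare W = $3632M.
VistaNet receives Band C at value $555M, so the others get W − 555 = $3077M.
Without VistaNet: best allocation of the remaining 4 bidders over all 5 bands is AzureWave→Band D ($614M), Pulse→Band A ($897M), Solara→Band C ($904M), PeakComm→Band B ($859M), total $3274M.
VCG payment = (others' best without VistaNet) − (others' welfare with VistaNet) = 3274 − 3077 = $197M.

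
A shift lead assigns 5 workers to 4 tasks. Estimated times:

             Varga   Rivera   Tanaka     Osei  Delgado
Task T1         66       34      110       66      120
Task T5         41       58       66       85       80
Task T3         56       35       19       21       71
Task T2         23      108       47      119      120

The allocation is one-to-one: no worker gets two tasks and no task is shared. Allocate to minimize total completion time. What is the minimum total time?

Treat this as an assignment problem: match each worker to one task.
Optimal: Rivera→Task T1 (34 min), Varga→Task T5 (41 min), Osei→Task T3 (21 min), Tanaka→Task T2 (47 min) — total 34+41+21+47 = 143 min.
Column-greedy (each task in turn goes to its cheapest remaining worker) gives 213 min, worse by 70.
Every other assignment is strictly worse.

Min total: 143 min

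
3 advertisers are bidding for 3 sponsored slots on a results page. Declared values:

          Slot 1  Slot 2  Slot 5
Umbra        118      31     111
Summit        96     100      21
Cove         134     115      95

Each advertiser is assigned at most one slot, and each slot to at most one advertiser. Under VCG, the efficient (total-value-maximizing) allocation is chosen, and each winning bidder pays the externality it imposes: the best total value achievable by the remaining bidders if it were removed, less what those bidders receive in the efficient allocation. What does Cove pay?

Cove pays $7.

Efficient allocation: Umbra→Slot 5 ($111), Summit→Slot 2 ($100), Cove→Slot 1 ($134); total welfare W = $345.
Cove receives Slot 1 at value $134, so the others get W − 134 = $211.
Without Cove: best allocation of the remaining 2 bidders over all 3 slots is Umbra→Slot 1 ($118), Summit→Slot 2 ($100), total $218.
VCG payment = (others' best without Cove) − (others' welfare with Cove) = 218 − 211 = $7.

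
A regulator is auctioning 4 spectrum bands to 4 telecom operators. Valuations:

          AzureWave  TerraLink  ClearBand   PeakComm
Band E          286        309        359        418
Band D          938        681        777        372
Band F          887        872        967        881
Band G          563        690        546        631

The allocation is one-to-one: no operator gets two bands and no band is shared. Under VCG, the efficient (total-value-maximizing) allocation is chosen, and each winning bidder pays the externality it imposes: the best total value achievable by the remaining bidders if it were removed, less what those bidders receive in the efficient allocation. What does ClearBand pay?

Efficient allocation: AzureWave→Band D ($938M), TerraLink→Band G ($690M), ClearBand→Band F ($967M), PeakComm→Band E ($418M); total welfare W = $3013M.
ClearBand receives Band F at value $967M, so the others get W − 967 = $2046M.
Without ClearBand: best allocation of the remaining 3 bidders over all 4 bands is AzureWave→Band D ($938M), TerraLink→Band G ($690M), PeakComm→Band F ($881M), total $2509M.
VCG payment = (others' best without ClearBand) − (others' welfare with ClearBand) = 2509 − 2046 = $463M.

ClearBand pays $463M.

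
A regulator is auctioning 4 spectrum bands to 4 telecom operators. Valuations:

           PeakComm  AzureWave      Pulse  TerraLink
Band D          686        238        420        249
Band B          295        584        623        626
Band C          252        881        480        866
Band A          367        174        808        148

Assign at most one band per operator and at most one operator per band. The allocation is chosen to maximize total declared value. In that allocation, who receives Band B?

Optimal: PeakComm→Band D ($686M), AzureWave→Band C ($881M), Pulse→Band A ($808M), TerraLink→Band B ($626M) — total 686+881+808+626 = $3001M.
Swapping Pulse↔TerraLink (Pulse→Band B $623M, TerraLink→Band A $148M) loses 663.
No other one-to-one assignment exceeds $3001M.
TerraLink's own top band is Band C ($866M), but forcing TerraLink→Band C and reassigning the rest optimally gives only $2944M — worse by 57.

TerraLink receives Band B.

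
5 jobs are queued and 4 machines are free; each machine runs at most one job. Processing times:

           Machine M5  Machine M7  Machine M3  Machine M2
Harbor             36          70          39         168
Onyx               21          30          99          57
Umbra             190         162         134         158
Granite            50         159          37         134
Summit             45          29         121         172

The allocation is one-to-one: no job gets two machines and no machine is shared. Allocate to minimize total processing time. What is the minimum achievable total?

Optimal: Harbor→Machine M5 (36 min), Summit→Machine M7 (29 min), Granite→Machine M3 (37 min), Onyx→Machine M2 (57 min) — total 36+29+37+57 = 159 min.
Column-greedy (each machine in turn goes to its cheapest remaining job) gives 245 min, worse by 86.

Minimum total: 159 min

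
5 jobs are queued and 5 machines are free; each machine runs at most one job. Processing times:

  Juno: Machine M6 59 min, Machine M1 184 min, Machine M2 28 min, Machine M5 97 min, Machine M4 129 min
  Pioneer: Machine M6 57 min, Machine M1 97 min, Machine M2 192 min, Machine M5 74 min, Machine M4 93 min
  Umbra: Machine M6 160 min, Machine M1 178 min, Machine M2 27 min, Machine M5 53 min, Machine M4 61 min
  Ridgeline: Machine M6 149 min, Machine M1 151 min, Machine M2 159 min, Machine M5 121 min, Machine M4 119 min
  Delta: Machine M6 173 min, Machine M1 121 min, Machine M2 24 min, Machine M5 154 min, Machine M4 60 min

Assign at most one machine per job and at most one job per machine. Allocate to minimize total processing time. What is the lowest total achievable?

Treat this as an assignment problem: match each job to one machine.
Optimal: Juno→Machine M2 (28 min), Pioneer→Machine M6 (57 min), Umbra→Machine M5 (53 min), Ridgeline→Machine M1 (151 min), Delta→Machine M4 (60 min) — total 28+57+53+151+60 = 349 min.
Column-greedy (each machine in turn goes to its cheapest remaining job) gives 421 min, worse by 72.

Min total: 349 min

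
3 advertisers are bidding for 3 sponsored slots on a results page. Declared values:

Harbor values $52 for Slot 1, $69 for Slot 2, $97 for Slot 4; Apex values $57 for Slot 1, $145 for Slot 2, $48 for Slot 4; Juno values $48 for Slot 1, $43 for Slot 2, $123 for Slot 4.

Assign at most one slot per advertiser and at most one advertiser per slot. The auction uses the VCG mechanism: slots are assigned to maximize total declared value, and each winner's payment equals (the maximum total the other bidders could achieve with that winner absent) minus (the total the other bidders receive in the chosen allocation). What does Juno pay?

Juno pays $45.

Efficient allocation: Harbor→Slot 1 ($52), Apex→Slot 2 ($145), Juno→Slot 4 ($123); total welfare W = $320.
Juno receives Slot 4 at value $123, so the others get W − 123 = $197.
Without Juno: best allocation of the remaining 2 bidders over all 3 slots is Harbor→Slot 4 ($97), Apex→Slot 2 ($145), total $242.
VCG payment = (others' best without Juno) − (others' welfare with Juno) = 242 − 197 = $45.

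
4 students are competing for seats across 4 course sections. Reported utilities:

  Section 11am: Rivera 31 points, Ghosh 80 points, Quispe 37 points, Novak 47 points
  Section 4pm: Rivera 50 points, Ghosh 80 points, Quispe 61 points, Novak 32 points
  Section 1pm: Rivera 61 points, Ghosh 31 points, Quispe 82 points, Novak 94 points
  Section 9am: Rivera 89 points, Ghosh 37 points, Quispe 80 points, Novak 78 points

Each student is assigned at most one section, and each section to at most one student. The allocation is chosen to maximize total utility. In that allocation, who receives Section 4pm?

Quispe receives Section 4pm.

Treat this as an assignment problem: match each student to one section.
Optimal: Rivera→Section 9am (89 points), Ghosh→Section 11am (80 points), Quispe→Section 4pm (61 points), Novak→Section 1pm (94 points) — total 89+80+61+94 = 324 points.
Row-greedy (each student in turn takes its best remaining section) gives 283 points, worse by 41.
Quispe's own top section is Section 1pm (82 points), but forcing Quispe→Section 1pm and reassigning the rest optimally gives only 298 points — worse by 26.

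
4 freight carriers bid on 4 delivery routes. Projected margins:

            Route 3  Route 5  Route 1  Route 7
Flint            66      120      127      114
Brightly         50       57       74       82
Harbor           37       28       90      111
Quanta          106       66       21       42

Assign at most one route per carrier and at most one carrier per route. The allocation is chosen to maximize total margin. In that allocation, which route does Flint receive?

Optimal: Flint→Route 5 ($120k), Brightly→Route 1 ($74k), Harbor→Route 7 ($111k), Quanta→Route 3 ($106k) — total 120+74+111+106 = $411k.
Max-entry greedy (repeatedly take the single best remaining cell) gives $401k, worse by 10.
Swapping Flint↔Brightly (Flint→Route 1 $127k, Brightly→Route 5 $57k) loses 10.
Flint's own top route is Route 1 ($127k), but forcing Flint→Route 1 and reassigning the rest optimally gives only $401k — worse by 10.

Flint receives Route 5.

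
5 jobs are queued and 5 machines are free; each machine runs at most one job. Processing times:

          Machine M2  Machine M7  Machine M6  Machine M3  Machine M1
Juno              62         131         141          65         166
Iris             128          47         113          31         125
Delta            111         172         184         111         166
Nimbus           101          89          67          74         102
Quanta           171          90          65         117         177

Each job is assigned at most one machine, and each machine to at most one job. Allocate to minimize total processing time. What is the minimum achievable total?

This is the linear assignment problem.
Optimal: Juno→Machine M2 (62 min), Iris→Machine M7 (47 min), Delta→Machine M3 (111 min), Nimbus→Machine M1 (102 min), Quanta→Machine M6 (65 min) — total 62+47+111+102+65 = 387 min.
Row-greedy (each job in turn takes its cheapest remaining machine) gives 416 min, worse by 29.
Swapping Delta↔Quanta (Delta→Machine M6 184 min, Quanta→Machine M3 117 min) adds 125.
No other one-to-one assignment undercuts 387 min.

Min total: 387 min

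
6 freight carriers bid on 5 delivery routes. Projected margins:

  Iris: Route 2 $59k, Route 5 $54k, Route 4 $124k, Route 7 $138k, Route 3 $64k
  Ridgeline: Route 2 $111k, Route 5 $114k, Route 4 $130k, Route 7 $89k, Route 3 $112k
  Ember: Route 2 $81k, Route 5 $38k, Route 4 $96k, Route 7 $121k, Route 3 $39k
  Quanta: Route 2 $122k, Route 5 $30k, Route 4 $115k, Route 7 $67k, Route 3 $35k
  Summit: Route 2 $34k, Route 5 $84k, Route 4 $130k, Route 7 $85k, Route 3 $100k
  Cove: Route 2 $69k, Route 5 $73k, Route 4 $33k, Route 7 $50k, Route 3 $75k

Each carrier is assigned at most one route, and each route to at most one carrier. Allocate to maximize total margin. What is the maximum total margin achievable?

Optimal: Quanta→Route 2 ($122k), Ridgeline→Route 5 ($114k), Iris→Route 4 ($124k), Ember→Route 7 ($121k), Summit→Route 3 ($100k) — total 122+114+124+121+100 = $581k.
Column-greedy (each route in turn goes to its best remaining carrier) gives $579k, worse by 2.
Next-best assignment: Quanta→Route 2, Ridgeline→Route 5, Summit→Route 4, Iris→Route 7, Cove→Route 3 = $579k.
Swapping Quanta↔Summit (Quanta→Route 3 $35k, Summit→Route 2 $34k) loses 153.

Maximum total: $581k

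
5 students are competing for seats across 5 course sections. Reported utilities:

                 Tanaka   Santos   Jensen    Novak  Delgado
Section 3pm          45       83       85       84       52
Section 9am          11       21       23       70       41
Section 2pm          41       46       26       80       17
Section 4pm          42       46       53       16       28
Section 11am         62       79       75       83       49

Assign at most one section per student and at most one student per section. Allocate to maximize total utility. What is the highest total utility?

Maximum total: 327 points

Optimal: Tanaka→Section 4pm (42 points), Santos→Section 11am (79 points), Jensen→Section 3pm (85 points), Novak→Section 2pm (80 points), Delgado→Section 9am (41 points) — total 42+79+85+80+41 = 327 points.
Max-entry greedy (repeatedly take the single best remaining cell) gives 297 points, worse by 30.
Next-best assignment: Tanaka→Section 4pm, Santos→Section 3pm, Jensen→Section 11am, Novak→Section 2pm, Delgado→Section 9am = 321 points.
Swapping Jensen↔Delgado (Jensen→Section 9am 23 points, Delgado→Section 3pm 52 points) loses 51.
Checked against all permutations: 327 points is optimal.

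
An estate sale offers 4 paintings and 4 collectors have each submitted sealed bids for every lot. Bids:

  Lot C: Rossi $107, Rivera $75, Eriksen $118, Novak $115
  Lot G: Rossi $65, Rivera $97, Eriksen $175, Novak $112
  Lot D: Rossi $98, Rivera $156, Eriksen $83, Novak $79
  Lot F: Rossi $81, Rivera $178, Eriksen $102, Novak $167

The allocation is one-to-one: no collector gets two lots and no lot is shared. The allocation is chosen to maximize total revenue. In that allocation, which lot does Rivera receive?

Optimal: Rossi→Lot C ($107), Rivera→Lot D ($156), Eriksen→Lot G ($175), Novak→Lot F ($167) — total 107+156+175+167 = $605.
Row-greedy (each collector in turn takes its best remaining lot) gives $539, worse by 66.
Swapping Eriksen↔Rivera (Eriksen→Lot D $83, Rivera→Lot G $97) loses 151.
Rivera's own top lot is Lot F ($178), but forcing Rivera→Lot F and reassigning the rest optimally gives only $566 — worse by 39.

Rivera receives Lot D.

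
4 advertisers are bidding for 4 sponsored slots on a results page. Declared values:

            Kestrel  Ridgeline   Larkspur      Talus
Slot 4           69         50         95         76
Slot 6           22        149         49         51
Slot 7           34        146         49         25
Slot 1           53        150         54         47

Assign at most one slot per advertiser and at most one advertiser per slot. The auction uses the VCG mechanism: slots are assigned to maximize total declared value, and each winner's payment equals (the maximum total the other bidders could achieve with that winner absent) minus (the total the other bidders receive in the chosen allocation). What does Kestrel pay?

Kestrel pays $4.

Efficient allocation: Kestrel→Slot 1 ($53), Ridgeline→Slot 7 ($146), Larkspur→Slot 4 ($95), Talus→Slot 6 ($51); total welfare W = $345.
Kestrel receives Slot 1 at value $53, so the others get W − 53 = $292.
Without Kestrel: best allocation of the remaining 3 bidders over all 4 slots is Ridgeline→Slot 1 ($150), Larkspur→Slot 4 ($95), Talus→Slot 6 ($51), total $296.
VCG payment = (others' best without Kestrel) − (others' welfare with Kestrel) = 296 − 292 = $4.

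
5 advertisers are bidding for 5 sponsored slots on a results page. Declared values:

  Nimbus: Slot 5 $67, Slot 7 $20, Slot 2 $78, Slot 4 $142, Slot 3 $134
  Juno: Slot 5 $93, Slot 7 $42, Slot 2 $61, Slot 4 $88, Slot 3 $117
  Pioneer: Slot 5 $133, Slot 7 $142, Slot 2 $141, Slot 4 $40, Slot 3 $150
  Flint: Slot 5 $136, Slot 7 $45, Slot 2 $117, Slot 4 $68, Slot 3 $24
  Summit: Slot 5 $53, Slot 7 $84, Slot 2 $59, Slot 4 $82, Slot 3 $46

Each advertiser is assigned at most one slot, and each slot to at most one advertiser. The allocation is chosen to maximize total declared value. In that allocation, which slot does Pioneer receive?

Pioneer receives Slot 2.

Optimal: Nimbus→Slot 4 ($142), Juno→Slot 3 ($117), Pioneer→Slot 2 ($141), Flint→Slot 5 ($136), Summit→Slot 7 ($84) — total 142+117+141+136+84 = $620.
Max-entry greedy (repeatedly take the single best remaining cell) gives $573, worse by 47.
Swapping Pioneer↔Summit (Pioneer→Slot 7 $142, Summit→Slot 2 $59) loses 24.
No other one-to-one assignment exceeds $620.
Pioneer's own top slot is Slot 3 ($150), but forcing Pioneer→Slot 3 and reassigning the rest optimally gives only $586 — worse by 34.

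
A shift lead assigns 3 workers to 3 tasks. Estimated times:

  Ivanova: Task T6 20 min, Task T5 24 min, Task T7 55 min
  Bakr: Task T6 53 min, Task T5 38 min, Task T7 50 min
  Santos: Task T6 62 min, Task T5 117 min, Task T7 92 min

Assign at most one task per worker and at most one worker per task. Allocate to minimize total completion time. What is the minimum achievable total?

Optimal: Ivanova→Task T5 (24 min), Bakr→Task T7 (50 min), Santos→Task T6 (62 min) — total 24+50+62 = 136 min.
Column-greedy (each task in turn goes to its cheapest remaining worker) gives 150 min, worse by 14.
Next-best assignment: Ivanova→Task T6, Bakr→Task T5, Santos→Task T7 = 150 min.

Min total: 136 min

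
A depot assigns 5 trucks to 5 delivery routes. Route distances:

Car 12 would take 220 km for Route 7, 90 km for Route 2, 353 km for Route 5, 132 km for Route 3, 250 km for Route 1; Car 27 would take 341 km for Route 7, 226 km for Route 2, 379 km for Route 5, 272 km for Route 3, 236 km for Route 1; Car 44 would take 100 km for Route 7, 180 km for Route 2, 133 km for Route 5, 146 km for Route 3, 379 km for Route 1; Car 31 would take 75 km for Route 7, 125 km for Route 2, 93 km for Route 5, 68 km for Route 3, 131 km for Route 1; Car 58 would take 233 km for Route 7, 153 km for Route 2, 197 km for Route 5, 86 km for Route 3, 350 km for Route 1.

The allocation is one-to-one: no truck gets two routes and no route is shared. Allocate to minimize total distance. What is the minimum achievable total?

Min total: 605 km

This is a one-to-one assignment (minimum-cost bipartite matching).
Optimal: Car 12→Route 2 (90 km), Car 27→Route 1 (236 km), Car 44→Route 7 (100 km), Car 31→Route 5 (93 km), Car 58→Route 3 (86 km) — total 90+236+100+93+86 = 605 km.
Next-best assignment: Car 12→Route 2, Car 27→Route 1, Car 44→Route 5, Car 31→Route 7, Car 58→Route 3 = 620 km.
Swapping Car 27↔Car 31 (Car 27→Route 5 379 km, Car 31→Route 1 131 km) adds 181.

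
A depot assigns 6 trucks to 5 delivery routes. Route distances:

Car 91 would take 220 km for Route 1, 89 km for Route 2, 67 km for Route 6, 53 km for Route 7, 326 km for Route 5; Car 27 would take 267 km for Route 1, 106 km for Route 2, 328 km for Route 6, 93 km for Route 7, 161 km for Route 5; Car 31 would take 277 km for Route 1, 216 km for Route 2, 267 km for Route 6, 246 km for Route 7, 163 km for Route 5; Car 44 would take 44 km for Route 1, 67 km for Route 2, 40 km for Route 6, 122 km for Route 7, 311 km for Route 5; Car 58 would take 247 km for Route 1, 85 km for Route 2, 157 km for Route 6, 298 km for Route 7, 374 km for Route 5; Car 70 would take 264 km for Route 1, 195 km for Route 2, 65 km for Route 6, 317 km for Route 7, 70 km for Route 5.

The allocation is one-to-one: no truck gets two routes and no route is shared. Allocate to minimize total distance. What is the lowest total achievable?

Minimum total: 359 km

This is the linear assignment problem.
Optimal: Car 44→Route 1 (44 km), Car 58→Route 2 (85 km), Car 91→Route 6 (67 km), Car 27→Route 7 (93 km), Car 70→Route 5 (70 km) — total 44+85+67+93+70 = 359 km.
Column-greedy (each route in turn goes to its cheapest remaining truck) gives 408 km, worse by 49.
Next-best assignment: Car 44→Route 1, Car 58→Route 2, Car 70→Route 6, Car 91→Route 7, Car 27→Route 5 = 408 km.
Swapping Car 91↔Car 70 (Car 91→Route 5 326 km, Car 70→Route 6 65 km) adds 254.
Every other assignment is strictly worse.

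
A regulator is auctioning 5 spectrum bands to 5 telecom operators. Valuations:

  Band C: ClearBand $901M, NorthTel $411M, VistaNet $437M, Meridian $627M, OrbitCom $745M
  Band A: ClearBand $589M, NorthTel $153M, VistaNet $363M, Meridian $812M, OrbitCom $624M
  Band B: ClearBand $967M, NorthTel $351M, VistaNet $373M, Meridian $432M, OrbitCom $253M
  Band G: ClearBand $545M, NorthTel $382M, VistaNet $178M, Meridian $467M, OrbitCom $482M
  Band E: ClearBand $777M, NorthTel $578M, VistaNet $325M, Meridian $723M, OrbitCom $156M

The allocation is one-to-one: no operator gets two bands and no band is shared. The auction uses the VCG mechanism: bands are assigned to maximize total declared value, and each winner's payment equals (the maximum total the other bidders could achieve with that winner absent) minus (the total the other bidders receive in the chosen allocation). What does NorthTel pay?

NorthTel pays $147M.

Efficient allocation: ClearBand→Band B ($967M), NorthTel→Band E ($578M), VistaNet→Band G ($178M), Meridian→Band A ($812M), OrbitCom→Band C ($745M); total welfare W = $3280M.
NorthTel receives Band E at value $578M, so the others get W − 578 = $2702M.
Without NorthTel: best allocation of the remaining 4 bidders over all 5 bands is ClearBand→Band B ($967M), VistaNet→Band E ($325M), Meridian→Band A ($812M), OrbitCom→Band C ($745M), total $2849M.
VCG payment = (others' best without NorthTel) − (others' welfare with NorthTel) = 2849 − 2702 = $147M.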